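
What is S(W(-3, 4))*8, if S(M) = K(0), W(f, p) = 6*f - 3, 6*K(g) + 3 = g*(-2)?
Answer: -4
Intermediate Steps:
K(g) = -½ - g/3 (K(g) = -½ + (g*(-2))/6 = -½ + (-2*g)/6 = -½ - g/3)
W(f, p) = -3 + 6*f
S(M) = -½ (S(M) = -½ - ⅓*0 = -½ + 0 = -½)
S(W(-3, 4))*8 = -½*8 = -4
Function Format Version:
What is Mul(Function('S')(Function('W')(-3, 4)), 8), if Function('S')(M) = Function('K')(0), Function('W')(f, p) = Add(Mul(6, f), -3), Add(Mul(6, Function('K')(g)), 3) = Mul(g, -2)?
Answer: -4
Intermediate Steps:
Function('K')(g) = Add(Rational(-1, 2), Mul(Rational(-1, 3), g)) (Function('K')(g) = Add(Rational(-1, 2), Mul(Rational(1, 6), Mul(g, -2))) = Add(Rational(-1, 2), Mul(Rational(1, 6), Mul(-2, g))) = Add(Rational(-1, 2), Mul(Rational(-1, 3), g)))
Function('W')(f, p) = Add(-3, Mul(6, f))
Function('S')(M) = Rational(-1, 2) (Function('S')(M) = Add(Rational(-1, 2), Mul(Rational(-1, 3), 0)) = Add(Rational(-1, 2), 0) = Rational(-1, 2))
Mul(Function('S')(Function('W')(-3, 4)), 8) = Mul(Rational(-1, 2), 8) = -4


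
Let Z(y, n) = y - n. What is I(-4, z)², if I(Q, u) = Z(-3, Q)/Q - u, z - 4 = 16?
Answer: 6561/16 ≈ 410.06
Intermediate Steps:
z = 20 (z = 4 + 16 = 20)
I(Q, u) = -u + (-3 - Q)/Q (I(Q, u) = (-3 - Q)/Q - u = -u + (-3 - Q)/Q)
I(-4, z)² = (-1 - 1*20 - 3/(-4))² = (-1 - 20 - 3*(-¼))² = (-1 - 20 + ¾)² = (-81/4)² = 6561/16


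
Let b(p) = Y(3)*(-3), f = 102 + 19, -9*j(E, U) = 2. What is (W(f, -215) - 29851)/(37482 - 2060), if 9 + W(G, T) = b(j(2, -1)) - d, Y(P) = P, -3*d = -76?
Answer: -89683/106266 ≈ -0.84395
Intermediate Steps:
d = 76/3 (d = -⅓*(-76) = 76/3 ≈ 25.333)
j(E, U) = -2/9 (j(E, U) = -⅑*2 = -2/9)
f = 121
b(p) = -9 (b(p) = 3*(-3) = -9)
W(G, T) = -130/3 (W(G, T) = -9 + (-9 - 1*76/3) = -9 + (-9 - 76/3) = -9 - 103/3 = -130/3)
(W(f, -215) - 29851)/(37482 - 2060) = (-130/3 - 29851)/(37482 - 2060) = -89683/3/35422 = -89683/3*1/35422 = -89683/106266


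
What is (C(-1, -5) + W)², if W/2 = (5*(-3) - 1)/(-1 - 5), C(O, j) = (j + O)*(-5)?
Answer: 11236/9 ≈ 1248.4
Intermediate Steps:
C(O, j) = -5*O - 5*j (C(O, j) = (O + j)*(-5) = -5*O - 5*j)
W = 16/3 (W = 2*((5*(-3) - 1)/(-1 - 5)) = 2*((-15 - 1)/(-6)) = 2*(-16*(-⅙)) = 2*(8/3) = 16/3 ≈ 5.3333)
(C(-1, -5) + W)² = ((-5*(-1) - 5*(-5)) + 16/3)² = ((5 + 25) + 16/3)² = (30 + 16/3)² = (106/3)² = 11236/9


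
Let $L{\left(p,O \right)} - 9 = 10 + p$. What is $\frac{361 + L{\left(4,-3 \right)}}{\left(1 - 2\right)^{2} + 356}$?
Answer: $\frac{128}{119} \approx 1.0756$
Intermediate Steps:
$L{\left(p,O \right)} = 19 + p$ ($L{\left(p,O \right)} = 9 + \left(10 + p\right) = 19 + p$)
$\frac{361 + L{\left(4,-3 \right)}}{\left(1 - 2\right)^{2} + 356} = \frac{361 + \left(19 + 4\right)}{\left(1 - 2\right)^{2} + 356} = \frac{361 + 23}{\left(-1\right)^{2} + 356} = \frac{384}{1 + 356} = \frac{384}{357} = 384 \cdot \frac{1}{357} = \frac{128}{119}$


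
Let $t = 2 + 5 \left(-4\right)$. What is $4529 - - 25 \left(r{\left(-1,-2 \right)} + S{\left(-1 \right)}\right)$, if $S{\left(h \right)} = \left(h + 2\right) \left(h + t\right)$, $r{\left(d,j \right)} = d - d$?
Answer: $4054$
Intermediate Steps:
$r{\left(d,j \right)} = 0$
$t = -18$ ($t = 2 - 20 = -18$)
$S{\left(h \right)} = \left(-18 + h\right) \left(2 + h\right)$ ($S{\left(h \right)} = \left(h + 2\right) \left(h - 18\right) = \left(2 + h\right) \left(-18 + h\right) = \left(-18 + h\right) \left(2 + h\right)$)
$4529 - - 25 \left(r{\left(-1,-2 \right)} + S{\left(-1 \right)}\right) = 4529 - - 25 \left(0 - \left(20 - 1\right)\right) = 4529 - - 25 \left(0 + \left(-36 + 1 + 16\right)\right) = 4529 - - 25 \left(0 - 19\right) = 4529 - \left(-25\right) \left(-19\right) = 4529 - 475 = 4054$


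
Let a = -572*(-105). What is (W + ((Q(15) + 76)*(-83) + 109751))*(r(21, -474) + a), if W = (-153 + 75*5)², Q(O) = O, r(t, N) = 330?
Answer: 9147997980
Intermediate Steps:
W = 49284 (W = (-153 + 375)² = 222² = 49284)
a = 60060
(W + ((Q(15) + 76)*(-83) + 109751))*(r(21, -474) + a) = (49284 + ((15 + 76)*(-83) + 109751))*(330 + 60060) = (49284 + (91*(-83) + 109751))*60390 = (49284 + (-7553 + 109751))*60390 = (49284 + 102198)*60390 = 151482*60390 = 9147997980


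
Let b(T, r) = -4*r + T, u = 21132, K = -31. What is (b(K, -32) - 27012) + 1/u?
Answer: -568767779/21132 ≈ -26915.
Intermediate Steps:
b(T, r) = T - 4*r
(b(K, -32) - 27012) + 1/u = ((-31 - 4*(-32)) - 27012) + 1/21132 = ((-31 + 128) - 27012) + 1/21132 = (97 - 27012) + 1/21132 = -26915 + 1/21132 = -568767779/21132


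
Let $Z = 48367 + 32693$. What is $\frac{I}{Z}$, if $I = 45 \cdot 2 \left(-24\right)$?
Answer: $- \frac{36}{1351} \approx -0.026647$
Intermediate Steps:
$I = -2160$ ($I = 90 \left(-24\right) = -2160$)
$Z = 81060$
$\frac{I}{Z} = - \frac{2160}{81060} = \left(-2160\right) \frac{1}{81060} = - \frac{36}{1351}$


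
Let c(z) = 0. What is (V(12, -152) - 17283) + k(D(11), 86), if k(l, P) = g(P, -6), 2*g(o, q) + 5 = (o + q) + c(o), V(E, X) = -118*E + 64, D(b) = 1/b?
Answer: -37195/2 ≈ -18598.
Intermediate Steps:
V(E, X) = 64 - 118*E
g(o, q) = -5/2 + o/2 + q/2 (g(o, q) = -5/2 + ((o + q) + 0)/2 = -5/2 + (o + q)/2 = -5/2 + (o/2 + q/2) = -5/2 + o/2 + q/2)
k(l, P) = -11/2 + P/2 (k(l, P) = -5/2 + P/2 + (1/2)*(-6) = -5/2 + P/2 - 3 = -11/2 + P/2)
(V(12, -152) - 17283) + k(D(11), 86) = ((64 - 118*12) - 17283) + (-11/2 + (1/2)*86) = ((64 - 1416) - 17283) + (-11/2 + 43) = (-1352 - 17283) + 75/2 = -18635 + 75/2 = -37195/2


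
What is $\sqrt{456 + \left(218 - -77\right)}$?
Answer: $\sqrt{751} \approx 27.404$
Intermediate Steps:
$\sqrt{456 + \left(218 - -77\right)} = \sqrt{456 + \left(218 + 77\right)} = \sqrt{456 + 295} = \sqrt{751}$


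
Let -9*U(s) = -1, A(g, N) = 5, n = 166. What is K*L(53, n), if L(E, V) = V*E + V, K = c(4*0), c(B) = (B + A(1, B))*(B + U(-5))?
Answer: 4980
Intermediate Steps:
U(s) = ⅑ (U(s) = -⅑*(-1) = ⅑)
c(B) = (5 + B)*(⅑ + B) (c(B) = (B + 5)*(B + ⅑) = (5 + B)*(⅑ + B))
K = 5/9 (K = 5/9 + (4*0)² + 46*(4*0)/9 = 5/9 + 0² + (46/9)*0 = 5/9 + 0 + 0 = 5/9 ≈ 0.55556)
L(E, V) = V + E*V (L(E, V) = E*V + V = V + E*V)
K*L(53, n) = 5*(166*(1 + 53))/9 = 5*(166*54)/9 = (5/9)*8964 = 4980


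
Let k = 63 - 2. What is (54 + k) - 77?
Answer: 38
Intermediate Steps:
k = 61
(54 + k) - 77 = (54 + 61) - 77 = 115 - 77 = 38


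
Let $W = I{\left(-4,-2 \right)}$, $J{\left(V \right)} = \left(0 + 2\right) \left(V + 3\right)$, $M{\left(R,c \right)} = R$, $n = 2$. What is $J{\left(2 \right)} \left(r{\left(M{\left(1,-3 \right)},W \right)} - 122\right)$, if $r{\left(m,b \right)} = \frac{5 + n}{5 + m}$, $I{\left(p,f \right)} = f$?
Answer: $- \frac{3625}{3} \approx -1208.3$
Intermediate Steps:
$J{\left(V \right)} = 6 + 2 V$ ($J{\left(V \right)} = 2 \left(3 + V\right) = 6 + 2 V$)
$W = -2$
$r{\left(m,b \right)} = \frac{7}{5 + m}$ ($r{\left(m,b \right)} = \frac{5 + 2}{5 + m} = \frac{7}{5 + m}$)
$J{\left(2 \right)} \left(r{\left(M{\left(1,-3 \right)},W \right)} - 122\right) = \left(6 + 2 \cdot 2\right) \left(\frac{7}{5 + 1} - 122\right) = \left(6 + 4\right) \left(\frac{7}{6} - 122\right) = 10 \left(7 \cdot \frac{1}{6} - 122\right) = 10 \left(\frac{7}{6} - 122\right) = 10 \left(- \frac{725}{6}\right) = - \frac{3625}{3}$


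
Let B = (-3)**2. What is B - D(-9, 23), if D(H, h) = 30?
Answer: -21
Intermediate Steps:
B = 9
B - D(-9, 23) = 9 - 1*30 = 9 - 30 = -21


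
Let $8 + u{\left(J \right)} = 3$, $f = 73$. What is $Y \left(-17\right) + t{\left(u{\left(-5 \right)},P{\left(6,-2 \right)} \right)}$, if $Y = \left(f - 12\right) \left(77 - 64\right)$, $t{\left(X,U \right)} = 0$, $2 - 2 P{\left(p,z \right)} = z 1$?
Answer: $-13481$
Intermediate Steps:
$u{\left(J \right)} = -5$ ($u{\left(J \right)} = -8 + 3 = -5$)
$P{\left(p,z \right)} = 1 - \frac{z}{2}$ ($P{\left(p,z \right)} = 1 - \frac{z 1}{2} = 1 - \frac{z}{2}$)
$Y = 793$ ($Y = \left(73 - 12\right) \left(77 - 64\right) = 61 \cdot 13 = 793$)
$Y \left(-17\right) + t{\left(u{\left(-5 \right)},P{\left(6,-2 \right)} \right)} = 793 \left(-17\right) + 0 = -13481 + 0 = -13481$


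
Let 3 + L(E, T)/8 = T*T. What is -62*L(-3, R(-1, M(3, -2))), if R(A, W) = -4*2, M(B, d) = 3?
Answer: -30256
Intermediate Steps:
R(A, W) = -8
L(E, T) = -24 + 8*T² (L(E, T) = -24 + 8*(T*T) = -24 + 8*T²)
-62*L(-3, R(-1, M(3, -2))) = -62*(-24 + 8*(-8)²) = -62*(-24 + 8*64) = -62*(-24 + 512) = -62*488 = -30256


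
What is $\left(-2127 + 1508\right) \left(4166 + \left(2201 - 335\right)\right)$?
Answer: $-3733808$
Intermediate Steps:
$\left(-2127 + 1508\right) \left(4166 + \left(2201 - 335\right)\right) = - 619 \left(4166 + 1866\right) = \left(-619\right) 6032 = -3733808$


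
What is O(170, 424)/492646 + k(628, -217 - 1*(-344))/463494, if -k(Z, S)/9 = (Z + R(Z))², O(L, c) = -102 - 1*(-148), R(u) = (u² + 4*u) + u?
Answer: -58572535941417161/19028205427 ≈ -3.0782e+6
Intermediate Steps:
R(u) = u² + 5*u
O(L, c) = 46 (O(L, c) = -102 + 148 = 46)
k(Z, S) = -9*(Z + Z*(5 + Z))²
O(170, 424)/492646 + k(628, -217 - 1*(-344))/463494 = 46/492646 - 9*628²*(6 + 628)²/463494 = 46*(1/492646) - 9*394384*634²*(1/463494) = 23/246323 - 9*394384*401956*(1/463494) = 23/246323 - 1426725135936*1/463494 = 23/246323 - 237787522656/77249 = -58572535941417161/19028205427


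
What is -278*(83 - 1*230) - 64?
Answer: 40802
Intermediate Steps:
-278*(83 - 1*230) - 64 = -278*(83 - 230) - 64 = -278*(-147) - 64 = 40866 - 64 = 40802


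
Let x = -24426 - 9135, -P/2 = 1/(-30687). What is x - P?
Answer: -1029886409/30687 ≈ -33561.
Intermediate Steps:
P = 2/30687 (P = -2/(-30687) = -2*(-1/30687) = 2/30687 ≈ 6.5174e-5)
x = -33561
x - P = -33561 - 1*2/30687 = -33561 - 2/30687 = -1029886409/30687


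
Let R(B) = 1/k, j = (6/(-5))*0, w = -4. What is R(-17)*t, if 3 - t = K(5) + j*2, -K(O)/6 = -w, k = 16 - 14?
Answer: 27/2 ≈ 13.500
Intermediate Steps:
j = 0 (j = (6*(-⅕))*0 = -6/5*0 = 0)
k = 2
R(B) = ½ (R(B) = 1/2 = ½)
K(O) = -24 (K(O) = -(-6)*(-4) = -6*4 = -24)
t = 27 (t = 3 - (-24 + 0*2) = 3 - (-24 + 0) = 3 - 1*(-24) = 3 + 24 = 27)
R(-17)*t = (½)*27 = 27/2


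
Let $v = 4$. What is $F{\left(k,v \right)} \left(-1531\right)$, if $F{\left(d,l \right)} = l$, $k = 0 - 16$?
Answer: $-6124$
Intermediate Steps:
$k = -16$ ($k = 0 - 16 = -16$)
$F{\left(k,v \right)} \left(-1531\right) = 4 \left(-1531\right) = -6124$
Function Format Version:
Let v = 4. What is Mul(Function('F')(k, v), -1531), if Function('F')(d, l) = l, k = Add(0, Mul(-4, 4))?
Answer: -6124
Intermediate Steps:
k = -16 (k = Add(0, -16) = -16)
Mul(Function('F')(k, v), -1531) = Mul(4, -1531) = -6124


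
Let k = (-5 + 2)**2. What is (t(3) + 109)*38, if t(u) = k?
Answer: 4484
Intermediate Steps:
k = 9 (k = (-3)**2 = 9)
t(u) = 9
(t(3) + 109)*38 = (9 + 109)*38 = 118*38 = 4484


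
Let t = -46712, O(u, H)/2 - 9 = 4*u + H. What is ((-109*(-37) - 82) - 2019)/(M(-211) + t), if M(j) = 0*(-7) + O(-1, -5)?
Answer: -483/11678 ≈ -0.041360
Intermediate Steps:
O(u, H) = 18 + 2*H + 8*u (O(u, H) = 18 + 2*(4*u + H) = 18 + 2*(H + 4*u) = 18 + (2*H + 8*u) = 18 + 2*H + 8*u)
M(j) = 0 (M(j) = 0*(-7) + (18 + 2*(-5) + 8*(-1)) = 0 + (18 - 10 - 8) = 0 + 0 = 0)
((-109*(-37) - 82) - 2019)/(M(-211) + t) = ((-109*(-37) - 82) - 2019)/(0 - 46712) = ((4033 - 82) - 2019)/(-46712) = (3951 - 2019)*(-1/46712) = 1932*(-1/46712) = -483/11678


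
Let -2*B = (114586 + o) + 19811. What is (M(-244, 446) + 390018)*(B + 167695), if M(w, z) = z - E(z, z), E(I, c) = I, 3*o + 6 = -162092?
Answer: 49732300231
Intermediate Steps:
o = -162098/3 (o = -2 + (⅓)*(-162092) = -2 - 162092/3 = -162098/3 ≈ -54033.)
M(w, z) = 0 (M(w, z) = z - z = 0)
B = -241093/6 (B = -((114586 - 162098/3) + 19811)/2 = -(181660/3 + 19811)/2 = -½*241093/3 = -241093/6 ≈ -40182.)
(M(-244, 446) + 390018)*(B + 167695) = (0 + 390018)*(-241093/6 + 167695) = 390018*(765077/6) = 49732300231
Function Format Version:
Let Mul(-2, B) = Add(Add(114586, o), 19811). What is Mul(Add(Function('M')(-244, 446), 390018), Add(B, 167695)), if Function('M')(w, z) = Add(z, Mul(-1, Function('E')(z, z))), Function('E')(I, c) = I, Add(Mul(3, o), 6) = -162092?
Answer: 49732300231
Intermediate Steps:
o = Rational(-162098, 3) (o = Add(-2, Mul(Rational(1, 3), -162092)) = Add(-2, Rational(-162092, 3)) = Rational(-162098, 3) ≈ -54033.)
Function('M')(w, z) = 0 (Function('M')(w, z) = Add(z, Mul(-1, z)) = 0)
B = Rational(-241093, 6) (B = Mul(Rational(-1, 2), Add(Add(114586, Rational(-162098, 3)), 19811)) = Mul(Rational(-1, 2), Add(Rational(181660, 3), 19811)) = Mul(Rational(-1, 2), Rational(241093, 3)) = Rational(-241093, 6) ≈ -40182.)
Mul(Add(Function('M')(-244, 446), 390018), Add(B, 167695)) = Mul(Add(0, 390018), Add(Rational(-241093, 6), 167695)) = Mul(390018, Rational(765077, 6)) = 49732300231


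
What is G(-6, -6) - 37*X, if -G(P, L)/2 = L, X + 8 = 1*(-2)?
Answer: 382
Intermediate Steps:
X = -10 (X = -8 + 1*(-2) = -8 - 2 = -10)
G(P, L) = -2*L
G(-6, -6) - 37*X = -2*(-6) - 37*(-10) = 12 + 370 = 382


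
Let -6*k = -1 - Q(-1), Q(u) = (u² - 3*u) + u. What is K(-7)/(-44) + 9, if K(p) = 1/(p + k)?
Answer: 7527/836 ≈ 9.0036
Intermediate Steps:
Q(u) = u² - 2*u
k = ⅔ (k = -(-1 - (-1)*(-2 - 1))/6 = -(-1 - (-1)*(-3))/6 = -(-1 - 1*3)/6 = -(-1 - 3)/6 = -⅙*(-4) = ⅔ ≈ 0.66667)
K(p) = 1/(⅔ + p) (K(p) = 1/(p + ⅔) = 1/(⅔ + p))
K(-7)/(-44) + 9 = (3/(2 + 3*(-7)))/(-44) + 9 = -3/(44*(2 - 21)) + 9 = -3/(44*(-19)) + 9 = -3*(-1)/(44*19) + 9 = -1/44*(-3/19) + 9 = 3/836 + 9 = 7527/836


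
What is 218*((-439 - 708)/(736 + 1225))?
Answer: -6758/53 ≈ -127.51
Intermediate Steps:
218*((-439 - 708)/(736 + 1225)) = 218*(-1147/1961) = 218*(-1147*1/1961) = 218*(-31/53) = -6758/53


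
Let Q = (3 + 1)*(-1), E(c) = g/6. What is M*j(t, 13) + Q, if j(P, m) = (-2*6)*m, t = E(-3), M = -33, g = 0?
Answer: 5144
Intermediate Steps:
E(c) = 0 (E(c) = 0/6 = 0*(1/6) = 0)
Q = -4 (Q = 4*(-1) = -4)
t = 0
j(P, m) = -12*m
M*j(t, 13) + Q = -(-396)*13 - 4 = -33*(-156) - 4 = 5148 - 4 = 5144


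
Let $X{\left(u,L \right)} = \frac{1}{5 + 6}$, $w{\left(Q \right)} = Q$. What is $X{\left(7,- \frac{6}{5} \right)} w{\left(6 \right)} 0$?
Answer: $0$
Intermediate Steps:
$X{\left(u,L \right)} = \frac{1}{11}$
$X{\left(7,- \frac{6}{5} \right)} w{\left(6 \right)} 0 = \frac{1}{11} \cdot 6 \cdot 0 = \frac{6}{11} \cdot 0 = 0$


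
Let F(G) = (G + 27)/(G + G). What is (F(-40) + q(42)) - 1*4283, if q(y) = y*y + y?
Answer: -198147/80 ≈ -2476.8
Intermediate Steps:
q(y) = y + y² (q(y) = y² + y = y + y²)
F(G) = (27 + G)/(2*G) (F(G) = (27 + G)/((2*G)) = (27 + G)*(1/(2*G)) = (27 + G)/(2*G))
(F(-40) + q(42)) - 1*4283 = ((½)*(27 - 40)/(-40) + 42*(1 + 42)) - 1*4283 = ((½)*(-1/40)*(-13) + 42*43) - 4283 = (13/80 + 1806) - 4283 = 144493/80 - 4283 = -198147/80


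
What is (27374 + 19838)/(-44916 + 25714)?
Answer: -23606/9601 ≈ -2.4587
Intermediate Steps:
(27374 + 19838)/(-44916 + 25714) = 47212/(-19202) = 47212*(-1/19202) = -23606/9601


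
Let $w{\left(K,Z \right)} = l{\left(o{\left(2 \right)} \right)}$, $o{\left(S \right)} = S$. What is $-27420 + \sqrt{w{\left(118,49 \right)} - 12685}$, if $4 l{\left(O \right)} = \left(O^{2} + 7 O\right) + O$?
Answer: $-27420 + 2 i \sqrt{3170} \approx -27420.0 + 112.61 i$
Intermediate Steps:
$l{\left(O \right)} = 2 O + \frac{O^{2}}{4}$ ($l{\left(O \right)} = \frac{\left(O^{2} + 7 O\right) + O}{4} = \frac{O^{2} + 8 O}{4} = 2 O + \frac{O^{2}}{4}$)
$w{\left(K,Z \right)} = 5$ ($w{\left(K,Z \right)} = \frac{1}{4} \cdot 2 \left(8 + 2\right) = \frac{1}{4} \cdot 2 \cdot 10 = 5$)
$-27420 + \sqrt{w{\left(118,49 \right)} - 12685} = -27420 + \sqrt{5 - 12685} = -27420 + \sqrt{-12680} = -27420 + 2 i \sqrt{3170}$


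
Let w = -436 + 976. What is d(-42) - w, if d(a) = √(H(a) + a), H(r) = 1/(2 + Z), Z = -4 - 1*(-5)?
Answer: -540 + 5*I*√15/3 ≈ -540.0 + 6.455*I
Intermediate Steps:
w = 540
Z = 1 (Z = -4 + 5 = 1)
H(r) = ⅓ (H(r) = 1/(2 + 1) = 1/3 = ⅓)
d(a) = √(⅓ + a)
d(-42) - w = √(3 + 9*(-42))/3 - 1*540 = √(3 - 378)/3 - 540 = √(-375)/3 - 540 = (5*I*√15)/3 - 540 = 5*I*√15/3 - 540 = -540 + 5*I*√15/3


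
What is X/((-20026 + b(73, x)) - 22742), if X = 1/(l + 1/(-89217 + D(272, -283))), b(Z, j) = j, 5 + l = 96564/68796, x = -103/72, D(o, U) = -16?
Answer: 2833326216/435808799408621 ≈ 6.5013e-6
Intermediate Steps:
x = -103/72 (x = -103*1/72 = -103/72 ≈ -1.4306)
l = -1586/441 (l = -5 + 96564/68796 = -5 + 96564*(1/68796) = -5 + 619/441 = -1586/441 ≈ -3.5964)
X = -39351753/141523979 (X = 1/(-1586/441 + 1/(-89217 - 16)) = 1/(-1586/441 + 1/(-89233)) = 1/(-1586/441 - 1/89233) = 1/(-141523979/39351753) = -39351753/141523979 ≈ -0.27806)
X/((-20026 + b(73, x)) - 22742) = -39351753/(141523979*((-20026 - 103/72) - 22742)) = -39351753/(141523979*(-1441975/72 - 22742)) = -39351753/(141523979*(-3079399/72)) = -39351753/141523979*(-72/3079399) = 2833326216/435808799408621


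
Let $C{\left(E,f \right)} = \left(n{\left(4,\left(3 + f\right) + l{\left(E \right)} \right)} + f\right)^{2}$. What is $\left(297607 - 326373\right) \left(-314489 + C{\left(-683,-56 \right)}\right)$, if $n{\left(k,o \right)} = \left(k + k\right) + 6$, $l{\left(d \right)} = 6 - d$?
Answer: $8995847350$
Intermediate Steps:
$n{\left(k,o \right)} = 6 + 2 k$ ($n{\left(k,o \right)} = 2 k + 6 = 6 + 2 k$)
$C{\left(E,f \right)} = \left(14 + f\right)^{2}$ ($C{\left(E,f \right)} = \left(\left(6 + 2 \cdot 4\right) + f\right)^{2} = \left(\left(6 + 8\right) + f\right)^{2} = \left(14 + f\right)^{2}$)
$\left(297607 - 326373\right) \left(-314489 + C{\left(-683,-56 \right)}\right) = \left(297607 - 326373\right) \left(-314489 + \left(14 - 56\right)^{2}\right) = - 28766 \left(-314489 + \left(-42\right)^{2}\right) = - 28766 \left(-314489 + 1764\right) = \left(-28766\right) \left(-312725\right) = 8995847350$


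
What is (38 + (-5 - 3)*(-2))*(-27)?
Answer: -1458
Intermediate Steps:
(38 + (-5 - 3)*(-2))*(-27) = (38 - 8*(-2))*(-27) = (38 + 16)*(-27) = 54*(-27) = -1458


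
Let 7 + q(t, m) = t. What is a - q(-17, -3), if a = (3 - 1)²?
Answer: 28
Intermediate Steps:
q(t, m) = -7 + t
a = 4 (a = 2² = 4)
a - q(-17, -3) = 4 - (-7 - 17) = 4 - 1*(-24) = 4 + 24 = 28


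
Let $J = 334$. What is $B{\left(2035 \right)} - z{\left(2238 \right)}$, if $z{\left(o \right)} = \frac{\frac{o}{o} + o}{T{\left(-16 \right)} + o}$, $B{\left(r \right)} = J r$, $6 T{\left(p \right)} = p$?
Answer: $\frac{4557994423}{6706} \approx 6.7969 \cdot 10^{5}$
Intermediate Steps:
$T{\left(p \right)} = \frac{p}{6}$
$B{\left(r \right)} = 334 r$
$z{\left(o \right)} = \frac{1 + o}{- \frac{8}{3} + o}$ ($z{\left(o \right)} = \frac{\frac{o}{o} + o}{\frac{1}{6} \left(-16\right) + o} = \frac{1 + o}{- \frac{8}{3} + o}$)
$B{\left(2035 \right)} - z{\left(2238 \right)} = 334 \cdot 2035 - \frac{3 \left(1 + 2238\right)}{-8 + 3 \cdot 2238} = 679690 - 3 \frac{1}{-8 + 6714} \cdot 2239 = 679690 - 3 \cdot \frac{1}{6706} \cdot 2239 = 679690 - \frac{6717}{6706} = \frac{4557994423}{6706}$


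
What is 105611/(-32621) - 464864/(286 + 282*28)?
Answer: -8014218873/133452511 ≈ -60.053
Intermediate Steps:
105611/(-32621) - 464864/(286 + 282*28) = 105611*(-1/32621) - 464864/(286 + 7896) = -105611/32621 - 464864/8182 = -105611/32621 - 464864*1/8182 = -105611/32621 - 232432/4091 = -8014218873/133452511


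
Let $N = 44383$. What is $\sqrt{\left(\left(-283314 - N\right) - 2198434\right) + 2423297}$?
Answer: $3 i \sqrt{11426} \approx 320.68 i$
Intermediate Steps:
$\sqrt{\left(\left(-283314 - N\right) - 2198434\right) + 2423297} = \sqrt{\left(\left(-283314 - 44383\right) - 2198434\right) + 2423297} = \sqrt{\left(-327697 - 2198434\right) + 2423297} = \sqrt{-2526131 + 2423297} = \sqrt{-102834} = 3 i \sqrt{11426}$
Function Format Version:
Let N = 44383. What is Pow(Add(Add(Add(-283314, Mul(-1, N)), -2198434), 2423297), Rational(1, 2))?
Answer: Mul(3, I, Pow(11426, Rational(1, 2))) ≈ Mul(320.68, I)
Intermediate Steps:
Pow(Add(Add(Add(-283314, Mul(-1, N)), -2198434), 2423297), Rational(1, 2)) = Pow(Add(Add(Add(-283314, Mul(-1, 44383)), -2198434), 2423297), Rational(1, 2)) = Pow(Add(Add(Add(-283314, -44383), -2198434), 2423297), Rational(1, 2)) = Pow(Add(Add(-327697, -2198434), 2423297), Rational(1, 2)) = Pow(Add(-2526131, 2423297), Rational(1, 2)) = Pow(-102834, Rational(1, 2)) = Mul(3, I, Pow(11426, Rational(1, 2)))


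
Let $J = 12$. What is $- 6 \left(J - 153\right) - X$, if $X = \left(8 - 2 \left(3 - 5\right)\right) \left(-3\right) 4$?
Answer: $990$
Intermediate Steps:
$X = -144$ ($X = \left(8 - -4\right) \left(-3\right) 4 = \left(8 + 4\right) \left(-3\right) 4 = 12 \left(-3\right) 4 = \left(-36\right) 4 = -144$)
$- 6 \left(J - 153\right) - X = - 6 \left(12 - 153\right) - -144 = - 6 \left(12 - 153\right) + 144 = \left(-6\right) \left(-141\right) + 144 = 846 + 144 = 990$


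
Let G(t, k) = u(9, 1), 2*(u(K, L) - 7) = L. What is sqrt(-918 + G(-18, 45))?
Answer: I*sqrt(3642)/2 ≈ 30.174*I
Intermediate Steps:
u(K, L) = 7 + L/2
G(t, k) = 15/2 (G(t, k) = 7 + (1/2)*1 = 7 + 1/2 = 15/2)
sqrt(-918 + G(-18, 45)) = sqrt(-918 + 15/2) = sqrt(-1821/2) = I*sqrt(3642)/2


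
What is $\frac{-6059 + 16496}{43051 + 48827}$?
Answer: $\frac{3479}{30626} \approx 0.1136$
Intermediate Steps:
$\frac{-6059 + 16496}{43051 + 48827} = \frac{10437}{91878} = 10437 \cdot \frac{1}{91878} = \frac{3479}{30626}$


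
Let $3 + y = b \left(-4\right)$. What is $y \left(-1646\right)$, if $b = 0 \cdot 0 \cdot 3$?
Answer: $4938$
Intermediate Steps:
$b = 0$ ($b = 0 \cdot 3 = 0$)
$y = -3$ ($y = -3 + 0 \left(-4\right) = -3 + 0 = -3$)
$y \left(-1646\right) = \left(-3\right) \left(-1646\right) = 4938$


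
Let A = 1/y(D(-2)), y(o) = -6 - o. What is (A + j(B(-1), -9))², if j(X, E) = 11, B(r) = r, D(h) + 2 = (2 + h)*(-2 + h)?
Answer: 1849/16 ≈ 115.56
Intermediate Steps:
D(h) = -2 + (-2 + h)*(2 + h) (D(h) = -2 + (2 + h)*(-2 + h) = -2 + (-2 + h)*(2 + h))
A = -¼ (A = 1/(-6 - (-6 + (-2)²)) = 1/(-6 - (-6 + 4)) = 1/(-6 - 1*(-2)) = 1/(-6 + 2) = 1/(-4) = -¼ ≈ -0.25000)
(A + j(B(-1), -9))² = (-¼ + 11)² = (43/4)² = 1849/16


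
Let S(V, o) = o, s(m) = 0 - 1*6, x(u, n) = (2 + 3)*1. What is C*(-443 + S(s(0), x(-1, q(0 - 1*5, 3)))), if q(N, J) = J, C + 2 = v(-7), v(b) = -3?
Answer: 2190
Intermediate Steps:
C = -5 (C = -2 - 3 = -5)
x(u, n) = 5 (x(u, n) = 5*1 = 5)
s(m) = -6 (s(m) = 0 - 6 = -6)
C*(-443 + S(s(0), x(-1, q(0 - 1*5, 3)))) = -5*(-443 + 5) = -5*(-438) = 2190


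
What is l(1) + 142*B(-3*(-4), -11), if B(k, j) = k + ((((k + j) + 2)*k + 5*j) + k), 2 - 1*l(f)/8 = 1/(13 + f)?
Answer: 5078/7 ≈ 725.43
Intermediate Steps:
l(f) = 16 - 8/(13 + f)
B(k, j) = 2*k + 5*j + k*(2 + j + k) (B(k, j) = k + ((((j + k) + 2)*k + 5*j) + k) = k + (((2 + j + k)*k + 5*j) + k) = k + ((k*(2 + j + k) + 5*j) + k) = k + ((5*j + k*(2 + j + k)) + k) = k + (k + 5*j + k*(2 + j + k)) = 2*k + 5*j + k*(2 + j + k))
l(1) + 142*B(-3*(-4), -11) = 8*(25 + 2*1)/(13 + 1) + 142*((-3*(-4))² + 4*(-3*(-4)) + 5*(-11) - (-33)*(-4)) = 8*(25 + 2)/14 + 142*(12² + 4*12 - 55 - 11*12) = 8*(1/14)*27 + 142*(144 + 48 - 55 - 132) = 108/7 + 142*5 = 108/7 + 710 = 5078/7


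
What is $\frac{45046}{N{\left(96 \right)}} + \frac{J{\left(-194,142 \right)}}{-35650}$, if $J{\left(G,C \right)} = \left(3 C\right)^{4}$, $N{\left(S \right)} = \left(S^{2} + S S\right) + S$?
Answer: $- \frac{152547749211557}{165130800} \approx -9.238 \cdot 10^{5}$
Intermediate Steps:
$N{\left(S \right)} = S + 2 S^{2}$ ($N{\left(S \right)} = \left(S^{2} + S^{2}\right) + S = 2 S^{2} + S = S + 2 S^{2}$)
$J{\left(G,C \right)} = 81 C^{4}$
$\frac{45046}{N{\left(96 \right)}} + \frac{J{\left(-194,142 \right)}}{-35650} = \frac{45046}{96 \left(1 + 2 \cdot 96\right)} + \frac{81 \cdot 142^{4}}{-35650} = \frac{45046}{96 \left(1 + 192\right)} + 81 \cdot 406586896 \left(- \frac{1}{35650}\right) = \frac{45046}{96 \cdot 193} + 32933538576 \left(- \frac{1}{35650}\right) = \frac{45046}{18528} - \frac{16466769288}{17825} = 45046 \cdot \frac{1}{18528} - \frac{16466769288}{17825} = \frac{22523}{9264} - \frac{16466769288}{17825} = - \frac{152547749211557}{165130800}$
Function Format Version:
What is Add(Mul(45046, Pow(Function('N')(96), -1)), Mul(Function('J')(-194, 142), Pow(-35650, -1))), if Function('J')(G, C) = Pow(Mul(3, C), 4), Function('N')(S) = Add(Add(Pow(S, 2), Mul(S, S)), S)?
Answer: Rational(-152547749211557, 165130800) ≈ -9.2380e+5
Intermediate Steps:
Function('N')(S) = Add(S, Mul(2, Pow(S, 2))) (Function('N')(S) = Add(Add(Pow(S, 2), Pow(S, 2)), S) = Add(Mul(2, Pow(S, 2)), S) = Add(S, Mul(2, Pow(S, 2))))
Function('J')(G, C) = Mul(81, Pow(C, 4))
Add(Mul(45046, Pow(Function('N')(96), -1)), Mul(Function('J')(-194, 142), Pow(-35650, -1))) = Add(Mul(45046, Pow(Mul(96, Add(1, Mul(2, 96))), -1)), Mul(Mul(81, Pow(142, 4)), Pow(-35650, -1))) = Add(Mul(45046, Pow(Mul(96, Add(1, 192)), -1)), Mul(Mul(81, 406586896), Rational(-1, 35650))) = Add(Mul(45046, Pow(Mul(96, 193), -1)), Mul(32933538576, Rational(-1, 35650))) = Add(Mul(45046, Pow(18528, -1)), Rational(-16466769288, 17825)) = Add(Mul(45046, Rational(1, 18528)), Rational(-16466769288, 17825)) = Add(Rational(22523, 9264), Rational(-16466769288, 17825)) = Rational(-152547749211557, 165130800)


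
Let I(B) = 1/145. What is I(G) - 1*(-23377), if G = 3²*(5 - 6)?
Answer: 3389666/145 ≈ 23377.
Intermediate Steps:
G = -9 (G = 9*(-1) = -9)
I(B) = 1/145
I(G) - 1*(-23377) = 1/145 - 1*(-23377) = 1/145 + 23377 = 3389666/145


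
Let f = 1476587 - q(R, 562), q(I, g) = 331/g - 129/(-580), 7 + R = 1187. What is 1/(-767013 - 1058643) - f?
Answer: -109837862524663439/74386353720 ≈ -1.4766e+6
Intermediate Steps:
R = 1180 (R = -7 + 1187 = 1180)
q(I, g) = 129/580 + 331/g (q(I, g) = 331/g - 129*(-1/580) = 331/g + 129/580 = 129/580 + 331/g)
f = 240654017021/162980 (f = 1476587 - (129/580 + 331/562) = 1476587 - 1*132239/162980 = 1476587 - 132239/162980 = 240654017021/162980 ≈ 1.4766e+6)
1/(-767013 - 1058643) - f = 1/(-767013 - 1058643) - 1*240654017021/162980 = 1/(-1825656) - 240654017021/162980 = -1/1825656 - 240654017021/162980 = -109837862524663439/74386353720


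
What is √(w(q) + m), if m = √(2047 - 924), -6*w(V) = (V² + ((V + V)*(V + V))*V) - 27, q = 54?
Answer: √(-421830 + 4*√1123)/2 ≈ 324.69*I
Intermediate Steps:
w(V) = 9/2 - 2*V³/3 - V²/6 (w(V) = -((V² + ((V + V)*(V + V))*V) - 27)/6 = -((V² + ((2*V)*(2*V))*V) - 27)/6 = -((V² + (4*V²)*V) - 27)/6 = -((V² + 4*V³) - 27)/6 = -(-27 + V² + 4*V³)/6 = 9/2 - 2*V³/3 - V²/6)
m = √1123 ≈ 33.511
√(w(q) + m) = √((9/2 - ⅔*54³ - ⅙*54²) + √1123) = √((9/2 - ⅔*157464 - ⅙*2916) + √1123) = √((9/2 - 104976 - 486) + √1123) = √(-210915/2 + √1123)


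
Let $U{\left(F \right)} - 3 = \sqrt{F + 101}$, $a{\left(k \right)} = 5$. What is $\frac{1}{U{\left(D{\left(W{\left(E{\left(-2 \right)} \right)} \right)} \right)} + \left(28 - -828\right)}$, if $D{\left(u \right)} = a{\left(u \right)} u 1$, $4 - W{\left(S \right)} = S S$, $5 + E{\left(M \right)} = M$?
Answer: $\frac{859}{738005} - \frac{2 i \sqrt{31}}{738005} \approx 0.0011639 - 1.5089 \cdot 10^{-5} i$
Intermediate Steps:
$E{\left(M \right)} = -5 + M$
$W{\left(S \right)} = 4 - S^{2}$ ($W{\left(S \right)} = 4 - S S = 4 - S^{2}$)
$D{\left(u \right)} = 5 u$ ($D{\left(u \right)} = 5 u 1 = 5 u$)
$U{\left(F \right)} = 3 + \sqrt{101 + F}$ ($U{\left(F \right)} = 3 + \sqrt{F + 101} = 3 + \sqrt{101 + F}$)
$\frac{1}{U{\left(D{\left(W{\left(E{\left(-2 \right)} \right)} \right)} \right)} + \left(28 - -828\right)} = \frac{1}{\left(3 + \sqrt{101 + 5 \left(4 - \left(-5 - 2\right)^{2}\right)}\right) + \left(28 - -828\right)} = \frac{1}{\left(3 + \sqrt{101 + 5 \left(4 - \left(-7\right)^{2}\right)}\right) + \left(28 + 828\right)} = \frac{1}{\left(3 + \sqrt{101 + 5 \left(4 - 49\right)}\right) + 856} = \frac{1}{\left(3 + \sqrt{101 + 5 \left(-45\right)}\right) + 856} = \frac{1}{\left(3 + \sqrt{101 - 225}\right) + 856} = \frac{1}{\left(3 + \sqrt{-124}\right) + 856} = \frac{1}{\left(3 + 2 i \sqrt{31}\right) + 856} = \frac{1}{859 + 2 i \sqrt{31}}$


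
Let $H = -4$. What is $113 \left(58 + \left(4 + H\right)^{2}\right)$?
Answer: $6554$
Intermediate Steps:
$113 \left(58 + \left(4 + H\right)^{2}\right) = 113 \left(58 + \left(4 - 4\right)^{2}\right) = 113 \left(58 + 0^{2}\right) = 113 \left(58 + 0\right) = 113 \cdot 58 = 6554$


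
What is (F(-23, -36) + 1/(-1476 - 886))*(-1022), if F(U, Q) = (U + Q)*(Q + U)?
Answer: -4201503831/1181 ≈ -3.5576e+6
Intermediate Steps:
F(U, Q) = (Q + U)² (F(U, Q) = (Q + U)*(Q + U) = (Q + U)²)
(F(-23, -36) + 1/(-1476 - 886))*(-1022) = ((-36 - 23)² + 1/(-1476 - 886))*(-1022) = ((-59)² + 1/(-2362))*(-1022) = (3481 - 1/2362)*(-1022) = (8222121/2362)*(-1022) = -4201503831/1181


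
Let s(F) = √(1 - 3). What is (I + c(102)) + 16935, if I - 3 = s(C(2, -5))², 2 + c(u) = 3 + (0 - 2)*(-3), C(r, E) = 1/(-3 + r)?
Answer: 16943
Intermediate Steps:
c(u) = 7 (c(u) = -2 + (3 + (0 - 2)*(-3)) = -2 + (3 - 2*(-3)) = -2 + (3 + 6) = -2 + 9 = 7)
s(F) = I*√2 (s(F) = √(-2) = I*√2)
I = 1 (I = 3 + (I*√2)² = 3 - 2 = 1)
(I + c(102)) + 16935 = (1 + 7) + 16935 = 8 + 16935 = 16943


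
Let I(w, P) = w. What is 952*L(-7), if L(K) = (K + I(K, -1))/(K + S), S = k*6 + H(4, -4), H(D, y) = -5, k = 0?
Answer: 3332/3 ≈ 1110.7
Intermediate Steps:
S = -5 (S = 0*6 - 5 = 0 - 5 = -5)
L(K) = 2*K/(-5 + K) (L(K) = (K + K)/(K - 5) = (2*K)/(-5 + K) = 2*K/(-5 + K))
952*L(-7) = 952*(2*(-7)/(-5 - 7)) = 952*(2*(-7)/(-12)) = 952*(2*(-7)*(-1/12)) = 952*(7/6) = 3332/3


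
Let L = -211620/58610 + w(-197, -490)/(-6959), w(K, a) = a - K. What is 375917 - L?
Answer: 15332559077068/40786699 ≈ 3.7592e+5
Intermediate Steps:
L = -145549085/40786699 (L = -211620/58610 + (-490 - 1*(-197))/(-6959) = -211620*1/58610 + (-490 + 197)*(-1/6959) = -21162/5861 - 293*(-1/6959) = -21162/5861 + 293/6959 = -145549085/40786699 ≈ -3.5685)
375917 - L = 375917 - 1*(-145549085/40786699) = 375917 + 145549085/40786699 = 15332559077068/40786699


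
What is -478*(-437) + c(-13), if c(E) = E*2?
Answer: 208860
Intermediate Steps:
c(E) = 2*E
-478*(-437) + c(-13) = -478*(-437) + 2*(-13) = 208886 - 26 = 208860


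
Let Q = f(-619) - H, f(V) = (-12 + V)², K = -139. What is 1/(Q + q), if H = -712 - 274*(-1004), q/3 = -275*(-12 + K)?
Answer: 1/248352 ≈ 4.0265e-6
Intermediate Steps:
q = 124575 (q = 3*(-275*(-12 - 139)) = 3*(-275*(-151)) = 3*41525 = 124575)
H = 274384 (H = -712 + 275096 = 274384)
Q = 123777 (Q = (-12 - 619)² - 1*274384 = (-631)² - 274384 = 398161 - 274384 = 123777)
1/(Q + q) = 1/(123777 + 124575) = 1/248352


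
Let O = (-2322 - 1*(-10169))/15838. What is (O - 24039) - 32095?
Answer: -889042445/15838 ≈ -56134.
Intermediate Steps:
O = 7847/15838 (O = (-2322 + 10169)*(1/15838) = 7847*(1/15838) = 7847/15838 ≈ 0.49545)
(O - 24039) - 32095 = (7847/15838 - 24039) - 32095 = -380721835/15838 - 32095 = -889042445/15838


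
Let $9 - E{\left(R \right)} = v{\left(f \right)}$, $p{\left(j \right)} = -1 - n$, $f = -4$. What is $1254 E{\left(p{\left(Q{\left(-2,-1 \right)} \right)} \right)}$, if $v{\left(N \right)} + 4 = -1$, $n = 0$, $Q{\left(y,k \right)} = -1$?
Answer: $17556$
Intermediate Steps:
$v{\left(N \right)} = -5$ ($v{\left(N \right)} = -4 - 1 = -5$)
$p{\left(j \right)} = -1$ ($p{\left(j \right)} = -1 - 0 = -1 + 0 = -1$)
$E{\left(R \right)} = 14$ ($E{\left(R \right)} = 9 - -5 = 9 + 5 = 14$)
$1254 E{\left(p{\left(Q{\left(-2,-1 \right)} \right)} \right)} = 1254 \cdot 14 = 17556$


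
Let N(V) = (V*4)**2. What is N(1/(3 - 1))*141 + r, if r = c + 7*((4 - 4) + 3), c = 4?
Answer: 589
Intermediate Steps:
N(V) = 16*V**2 (N(V) = (4*V)**2 = 16*V**2)
r = 25 (r = 4 + 7*((4 - 4) + 3) = 4 + 7*(0 + 3) = 4 + 7*3 = 4 + 21 = 25)
N(1/(3 - 1))*141 + r = (16*(1/(3 - 1))**2)*141 + 25 = (16*(1/2)**2)*141 + 25 = (16*(1/4))*141 + 25 = 4*141 + 25 = 564 + 25 = 589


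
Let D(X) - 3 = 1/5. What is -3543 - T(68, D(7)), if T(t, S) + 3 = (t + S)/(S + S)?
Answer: -28409/8 ≈ -3551.1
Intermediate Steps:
D(X) = 16/5 (D(X) = 3 + 1/5 = 3 + ⅕ = 16/5)
T(t, S) = -3 + (S + t)/(2*S) (T(t, S) = -3 + (t + S)/(S + S) = -3 + (S + t)/((2*S)) = -3 + (S + t)*(1/(2*S)) = -3 + (S + t)/(2*S))
-3543 - T(68, D(7)) = -3543 - (68 - 5*16/5)/(2*16/5) = -3543 - 5*(68 - 16)/(2*16) = -3543 - 5*52/(2*16) = -3543 - 1*65/8 = -3543 - 65/8 = -28409/8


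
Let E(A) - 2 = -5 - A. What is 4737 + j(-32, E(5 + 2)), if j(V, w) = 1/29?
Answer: 137374/29 ≈ 4737.0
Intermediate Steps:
E(A) = -3 - A (E(A) = 2 + (-5 - A) = -3 - A)
j(V, w) = 1/29
4737 + j(-32, E(5 + 2)) = 4737 + 1/29 = 137374/29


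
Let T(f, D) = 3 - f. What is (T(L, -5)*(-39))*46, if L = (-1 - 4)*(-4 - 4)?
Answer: 66378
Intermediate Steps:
L = 40 (L = -5*(-8) = 40)
(T(L, -5)*(-39))*46 = ((3 - 1*40)*(-39))*46 = ((3 - 40)*(-39))*46 = -37*(-39)*46 = 1443*46 = 66378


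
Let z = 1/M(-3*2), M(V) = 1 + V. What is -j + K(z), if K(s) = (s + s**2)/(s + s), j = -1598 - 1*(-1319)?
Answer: 1397/5 ≈ 279.40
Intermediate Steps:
j = -279 (j = -1598 + 1319 = -279)
z = -1/5 (z = 1/(1 - 3*2) = 1/(1 - 6) = 1/(-5) = -1/5 ≈ -0.20000)
K(s) = (s + s**2)/(2*s) (K(s) = (s + s**2)/((2*s)) = (s + s**2)*(1/(2*s)) = (s + s**2)/(2*s))
-j + K(z) = -1*(-279) + (1/2 + (1/2)*(-1/5)) = 279 + (1/2 - 1/10) = 279 + 2/5 = 1397/5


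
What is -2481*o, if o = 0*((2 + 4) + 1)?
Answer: 0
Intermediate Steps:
o = 0 (o = 0*(6 + 1) = 0*7 = 0)
-2481*o = -2481*0 = 0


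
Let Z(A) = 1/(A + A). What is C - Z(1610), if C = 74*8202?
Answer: 1954372559/3220 ≈ 6.0695e+5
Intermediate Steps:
C = 606948
Z(A) = 1/(2*A)
C - Z(1610) = 606948 - 1/(2*1610) = 606948 - 1*1/3220 = 606948 - 1/3220 = 1954372559/3220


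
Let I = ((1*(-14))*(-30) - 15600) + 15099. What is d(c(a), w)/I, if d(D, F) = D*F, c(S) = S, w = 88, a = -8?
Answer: 704/81 ≈ 8.6914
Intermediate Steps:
I = -81 (I = (-14*(-30) - 15600) + 15099 = (420 - 15600) + 15099 = -15180 + 15099 = -81)
d(c(a), w)/I = -8*88/(-81) = -704*(-1/81) = 704/81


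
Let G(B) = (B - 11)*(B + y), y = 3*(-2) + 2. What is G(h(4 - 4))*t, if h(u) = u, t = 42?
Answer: 1848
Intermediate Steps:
y = -4 (y = -6 + 2 = -4)
G(B) = (-11 + B)*(-4 + B) (G(B) = (B - 11)*(B - 4) = (-11 + B)*(-4 + B))
G(h(4 - 4))*t = (44 + (4 - 4)² - 15*(4 - 4))*42 = (44 + 0² - 15*0)*42 = (44 + 0 + 0)*42 = 44*42 = 1848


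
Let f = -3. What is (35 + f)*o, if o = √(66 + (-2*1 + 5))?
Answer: 32*√69 ≈ 265.81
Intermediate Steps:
o = √69 (o = √(66 + (-2 + 5)) = √(66 + 3) = √69 ≈ 8.3066)
(35 + f)*o = (35 - 3)*√69 = 32*√69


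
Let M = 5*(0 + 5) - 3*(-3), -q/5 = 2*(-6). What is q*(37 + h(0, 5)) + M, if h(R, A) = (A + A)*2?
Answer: 3454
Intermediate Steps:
h(R, A) = 4*A (h(R, A) = (2*A)*2 = 4*A)
q = 60 (q = -10*(-6) = -5*(-12) = 60)
M = 34 (M = 5*5 + 9 = 25 + 9 = 34)
q*(37 + h(0, 5)) + M = 60*(37 + 4*5) + 34 = 60*(37 + 20) + 34 = 60*57 + 34 = 3420 + 34 = 3454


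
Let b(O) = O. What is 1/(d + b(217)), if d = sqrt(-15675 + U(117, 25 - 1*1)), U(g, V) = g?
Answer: 217/62647 - I*sqrt(15558)/62647 ≈ 0.0034639 - 0.001991*I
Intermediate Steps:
d = I*sqrt(15558) (d = sqrt(-15675 + 117) = sqrt(-15558) = I*sqrt(15558) ≈ 124.73*I)
1/(d + b(217)) = 1/(I*sqrt(15558) + 217) = 1/(217 + I*sqrt(15558))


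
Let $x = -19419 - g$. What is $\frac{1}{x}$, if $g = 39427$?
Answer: $- \frac{1}{58846} \approx -1.6993 \cdot 10^{-5}$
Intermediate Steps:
$x = -58846$ ($x = -19419 - 39427 = -58846$)
$\frac{1}{x} = \frac{1}{-58846} = - \frac{1}{58846}$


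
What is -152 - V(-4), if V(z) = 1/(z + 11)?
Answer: -1065/7 ≈ -152.14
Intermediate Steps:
V(z) = 1/(11 + z)
-152 - V(-4) = -152 - 1/(11 - 4) = -152 - 1/7 = -152 - 1*⅐ = -152 - ⅐ = -1065/7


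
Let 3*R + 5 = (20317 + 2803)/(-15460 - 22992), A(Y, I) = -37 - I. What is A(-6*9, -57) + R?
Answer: 522935/28839 ≈ 18.133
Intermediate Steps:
R = -53845/28839 (R = -5/3 + ((20317 + 2803)/(-15460 - 22992))/3 = -5/3 + (23120/(-38452))/3 = -5/3 + (23120*(-1/38452))/3 = -5/3 + (⅓)*(-5780/9613) = -5/3 - 5780/28839 = -53845/28839 ≈ -1.8671)
A(-6*9, -57) + R = (-37 - 1*(-57)) - 53845/28839 = (-37 + 57) - 53845/28839 = 20 - 53845/28839 = 522935/28839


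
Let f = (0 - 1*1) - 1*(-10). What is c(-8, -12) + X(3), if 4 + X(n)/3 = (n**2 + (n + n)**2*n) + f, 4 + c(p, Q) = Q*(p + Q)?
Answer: 602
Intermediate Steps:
f = 9 (f = (0 - 1) + 10 = -1 + 10 = 9)
c(p, Q) = -4 + Q*(Q + p) (c(p, Q) = -4 + Q*(p + Q) = -4 + Q*(Q + p))
X(n) = 15 + 3*n**2 + 12*n**3 (X(n) = -12 + 3*((n**2 + (n + n)**2*n) + 9) = -12 + 3*((n**2 + (2*n)**2*n) + 9) = -12 + 3*((n**2 + (4*n**2)*n) + 9) = -12 + 3*((n**2 + 4*n**3) + 9) = -12 + 3*(9 + n**2 + 4*n**3) = -12 + (27 + 3*n**2 + 12*n**3) = 15 + 3*n**2 + 12*n**3)
c(-8, -12) + X(3) = (-4 + (-12)**2 - 12*(-8)) + (15 + 3*3**2 + 12*3**3) = (-4 + 144 + 96) + (15 + 3*9 + 12*27) = 236 + (15 + 27 + 324) = 236 + 366 = 602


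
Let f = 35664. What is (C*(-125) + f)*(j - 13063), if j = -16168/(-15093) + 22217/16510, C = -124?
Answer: -148938816663242/222885 ≈ -6.6823e+8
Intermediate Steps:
j = 1077379/445770 (j = -16168*(-1/15093) + 22217*(1/16510) = 376/351 + 1709/1270 = 1077379/445770 ≈ 2.4169)
(C*(-125) + f)*(j - 13063) = (-124*(-125) + 35664)*(1077379/445770 - 13063) = (15500 + 35664)*(-5822016131/445770) = 51164*(-5822016131/445770) = -148938816663242/222885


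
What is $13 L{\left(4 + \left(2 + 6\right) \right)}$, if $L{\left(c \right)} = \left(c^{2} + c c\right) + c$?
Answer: $3900$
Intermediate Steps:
$L{\left(c \right)} = c + 2 c^{2}$ ($L{\left(c \right)} = \left(c^{2} + c^{2}\right) + c = 2 c^{2} + c = c + 2 c^{2}$)
$13 L{\left(4 + \left(2 + 6\right) \right)} = 13 \left(4 + \left(2 + 6\right)\right) \left(1 + 2 \left(4 + \left(2 + 6\right)\right)\right) = 13 \left(4 + 8\right) \left(1 + 2 \left(4 + 8\right)\right) = 13 \cdot 12 \left(1 + 2 \cdot 12\right) = 13 \cdot 12 \left(1 + 24\right) = 13 \cdot 12 \cdot 25 = 13 \cdot 300 = 3900$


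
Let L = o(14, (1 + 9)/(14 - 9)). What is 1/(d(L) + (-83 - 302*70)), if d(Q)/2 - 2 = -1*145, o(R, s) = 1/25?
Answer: -1/21509 ≈ -4.6492e-5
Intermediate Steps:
o(R, s) = 1/25
L = 1/25 ≈ 0.040000
d(Q) = -286 (d(Q) = 4 + 2*(-1*145) = 4 + 2*(-145) = 4 - 290 = -286)
1/(d(L) + (-83 - 302*70)) = 1/(-286 + (-83 - 302*70)) = 1/(-286 + (-83 - 21140)) = 1/(-286 - 21223) = 1/(-21509) = -1/21509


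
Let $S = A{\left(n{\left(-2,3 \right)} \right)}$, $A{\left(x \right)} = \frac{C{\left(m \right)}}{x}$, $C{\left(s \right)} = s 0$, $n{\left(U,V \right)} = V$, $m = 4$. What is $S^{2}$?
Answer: $0$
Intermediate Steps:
$C{\left(s \right)} = 0$
$A{\left(x \right)} = 0$ ($A{\left(x \right)} = \frac{0}{x} = 0$)
$S = 0$
$S^{2} = 0^{2} = 0$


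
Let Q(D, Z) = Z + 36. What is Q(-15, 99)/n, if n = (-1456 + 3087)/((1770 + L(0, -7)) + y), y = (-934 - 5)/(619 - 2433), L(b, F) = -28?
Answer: 60960735/422662 ≈ 144.23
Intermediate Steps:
Q(D, Z) = 36 + Z
y = 939/1814 (y = -939/(-1814) = -939*(-1/1814) = 939/1814 ≈ 0.51764)
n = 422662/451561 (n = (-1456 + 3087)/((1770 - 28) + 939/1814) = 1631/(1742 + 939/1814) = 1631/(3160927/1814) = 1631*(1814/3160927) = 422662/451561 ≈ 0.93600)
Q(-15, 99)/n = (36 + 99)/(422662/451561) = 135*(451561/422662) = 60960735/422662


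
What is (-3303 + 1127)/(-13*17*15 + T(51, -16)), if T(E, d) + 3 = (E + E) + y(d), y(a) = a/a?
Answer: 2176/3215 ≈ 0.67683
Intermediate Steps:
y(a) = 1
T(E, d) = -2 + 2*E (T(E, d) = -3 + ((E + E) + 1) = -3 + (2*E + 1) = -3 + (1 + 2*E) = -2 + 2*E)
(-3303 + 1127)/(-13*17*15 + T(51, -16)) = (-3303 + 1127)/(-13*17*15 + (-2 + 2*51)) = -2176/(-221*15 + (-2 + 102)) = -2176/(-3315 + 100) = -2176/(-3215) = -2176*(-1/3215) = 2176/3215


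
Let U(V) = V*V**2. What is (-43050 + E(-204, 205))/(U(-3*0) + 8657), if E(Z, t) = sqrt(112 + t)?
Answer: -43050/8657 + sqrt(317)/8657 ≈ -4.9708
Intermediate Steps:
U(V) = V**3
(-43050 + E(-204, 205))/(U(-3*0) + 8657) = (-43050 + sqrt(112 + 205))/((-3*0)**3 + 8657) = (-43050 + sqrt(317))/(0**3 + 8657) = (-43050 + sqrt(317))/(0 + 8657) = (-43050 + sqrt(317))/8657 = (-43050 + sqrt(317))*(1/8657) = -43050/8657 + sqrt(317)/8657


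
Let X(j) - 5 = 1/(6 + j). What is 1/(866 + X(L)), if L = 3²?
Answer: 15/13066 ≈ 0.0011480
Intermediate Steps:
L = 9
X(j) = 5 + 1/(6 + j)
1/(866 + X(L)) = 1/(866 + (31 + 5*9)/(6 + 9)) = 1/(866 + (31 + 45)/15) = 1/(866 + (1/15)*76) = 1/(866 + 76/15) = 1/(13066/15) = 15/13066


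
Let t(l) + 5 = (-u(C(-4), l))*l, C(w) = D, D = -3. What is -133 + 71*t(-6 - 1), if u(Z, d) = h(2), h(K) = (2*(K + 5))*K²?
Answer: 27344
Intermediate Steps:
C(w) = -3
h(K) = K²*(10 + 2*K) (h(K) = (2*(5 + K))*K² = (10 + 2*K)*K² = K²*(10 + 2*K))
u(Z, d) = 56 (u(Z, d) = 2*2²*(5 + 2) = 2*4*7 = 56)
t(l) = -5 - 56*l (t(l) = -5 + (-1*56)*l = -5 - 56*l)
-133 + 71*t(-6 - 1) = -133 + 71*(-5 - 56*(-6 - 1)) = -133 + 71*(-5 - 56*(-7)) = -133 + 71*(-5 + 392) = -133 + 71*387 = -133 + 27477 = 27344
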